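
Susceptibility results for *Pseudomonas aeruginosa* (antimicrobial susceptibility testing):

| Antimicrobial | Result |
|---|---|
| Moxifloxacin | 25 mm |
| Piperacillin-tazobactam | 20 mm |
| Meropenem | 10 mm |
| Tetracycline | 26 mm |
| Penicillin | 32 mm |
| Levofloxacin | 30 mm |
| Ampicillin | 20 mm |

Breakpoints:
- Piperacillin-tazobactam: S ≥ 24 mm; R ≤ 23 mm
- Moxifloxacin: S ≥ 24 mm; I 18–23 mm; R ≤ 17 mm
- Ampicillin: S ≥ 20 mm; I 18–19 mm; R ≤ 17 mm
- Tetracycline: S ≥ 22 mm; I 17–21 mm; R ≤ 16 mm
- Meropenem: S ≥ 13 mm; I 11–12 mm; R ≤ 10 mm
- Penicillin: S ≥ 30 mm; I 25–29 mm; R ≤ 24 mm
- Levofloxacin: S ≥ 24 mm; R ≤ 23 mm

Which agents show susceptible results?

moxifloxacin, tetracycline, penicillin, levofloxacin, ampicillin

Moxifloxacin 25 mm: ≥ 24 mm ⇒ Susceptible
Piperacillin-tazobactam (20 mm) ≤ 23 mm ⇒ resistant
Meropenem (10 mm) ≤ 10 mm ⇒ resistant
Tetracycline (26 mm) ≥ 22 mm ⇒ susceptible
Penicillin 32 mm: ≥ 30 mm → S
Levofloxacin 30 mm: ≥ 24 mm → Susceptible
Ampicillin: 20 mm is ≥ 20 mm ⇒ susceptible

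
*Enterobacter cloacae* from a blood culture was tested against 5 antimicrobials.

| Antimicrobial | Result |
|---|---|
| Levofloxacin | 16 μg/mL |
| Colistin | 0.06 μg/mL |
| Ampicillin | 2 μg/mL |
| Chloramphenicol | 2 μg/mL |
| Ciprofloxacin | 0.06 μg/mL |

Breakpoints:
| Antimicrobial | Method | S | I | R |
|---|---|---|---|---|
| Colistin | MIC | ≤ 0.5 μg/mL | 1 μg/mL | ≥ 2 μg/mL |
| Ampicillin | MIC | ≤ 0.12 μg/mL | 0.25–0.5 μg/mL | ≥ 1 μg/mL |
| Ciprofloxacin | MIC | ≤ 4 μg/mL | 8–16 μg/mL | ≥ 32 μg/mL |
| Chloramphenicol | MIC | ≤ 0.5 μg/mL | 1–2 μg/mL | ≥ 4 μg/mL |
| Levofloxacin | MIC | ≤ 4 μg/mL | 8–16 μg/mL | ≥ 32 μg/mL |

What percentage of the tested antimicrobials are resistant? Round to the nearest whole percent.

20%

Levofloxacin 16 μg/mL: in 8–16 μg/mL → Intermediate
Colistin: 0.06 μg/mL is ≤ 0.5 μg/mL → susceptible
Ampicillin (2 μg/mL) ≥ 1 μg/mL ⇒ R
Chloramphenicol 2 μg/mL: in 1–2 μg/mL — intermediate
Ciprofloxacin (0.06 μg/mL) ≤ 4 μg/mL → Susceptible
Resistant: 1/5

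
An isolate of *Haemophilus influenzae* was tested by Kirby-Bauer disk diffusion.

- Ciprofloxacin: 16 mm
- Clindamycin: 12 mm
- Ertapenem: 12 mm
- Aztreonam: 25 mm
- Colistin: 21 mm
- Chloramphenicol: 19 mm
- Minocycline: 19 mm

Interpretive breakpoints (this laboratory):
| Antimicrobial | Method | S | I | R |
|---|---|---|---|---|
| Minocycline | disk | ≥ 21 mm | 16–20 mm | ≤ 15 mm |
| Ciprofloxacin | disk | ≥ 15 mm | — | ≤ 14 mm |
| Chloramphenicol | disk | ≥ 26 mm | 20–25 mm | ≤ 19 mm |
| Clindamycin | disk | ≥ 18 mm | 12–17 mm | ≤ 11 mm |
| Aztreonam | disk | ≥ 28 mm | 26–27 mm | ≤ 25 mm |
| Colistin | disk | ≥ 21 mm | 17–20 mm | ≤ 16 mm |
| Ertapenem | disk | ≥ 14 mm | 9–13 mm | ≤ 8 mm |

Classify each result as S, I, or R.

Ciprofloxacin (16 mm) ≥ 15 mm ⇒ S
Clindamycin: 12 mm is in 12–17 mm → Intermediate
Ertapenem: 12 mm is in 9–13 mm — I
Aztreonam 25 mm: ≤ 25 mm — Resistant
Colistin: 21 mm is ≥ 21 mm → susceptible
Chloramphenicol (19 mm) ≤ 19 mm ⇒ resistant
Minocycline: 19 mm is in 16–20 mm — intermediate

S, I, I, R, S, R, I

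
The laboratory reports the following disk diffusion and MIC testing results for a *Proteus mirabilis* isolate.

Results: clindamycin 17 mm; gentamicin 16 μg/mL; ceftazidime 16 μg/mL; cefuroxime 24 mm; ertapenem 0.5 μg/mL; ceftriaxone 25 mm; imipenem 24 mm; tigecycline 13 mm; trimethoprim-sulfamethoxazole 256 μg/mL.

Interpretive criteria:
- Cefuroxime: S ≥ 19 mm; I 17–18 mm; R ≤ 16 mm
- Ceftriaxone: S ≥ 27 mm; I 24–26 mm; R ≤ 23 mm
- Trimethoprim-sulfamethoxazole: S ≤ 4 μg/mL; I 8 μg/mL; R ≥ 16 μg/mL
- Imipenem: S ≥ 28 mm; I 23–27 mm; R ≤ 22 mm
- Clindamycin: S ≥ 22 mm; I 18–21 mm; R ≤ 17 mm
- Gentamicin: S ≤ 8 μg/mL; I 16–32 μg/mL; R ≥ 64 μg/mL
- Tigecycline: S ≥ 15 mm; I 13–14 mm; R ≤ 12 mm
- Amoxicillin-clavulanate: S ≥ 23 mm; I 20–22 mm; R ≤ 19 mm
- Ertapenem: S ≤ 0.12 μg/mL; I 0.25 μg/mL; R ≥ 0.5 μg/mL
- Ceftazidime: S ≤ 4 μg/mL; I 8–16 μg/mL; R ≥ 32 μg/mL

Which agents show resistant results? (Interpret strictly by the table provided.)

clindamycin, ertapenem, trimethoprim-sulfamethoxazole

Clindamycin (17 mm) ≤ 17 mm ⇒ Resistant
Gentamicin 16 μg/mL: in 16–32 μg/mL → I
Ceftazidime 16 μg/mL: in 8–16 μg/mL → intermediate
Cefuroxime 24 mm: ≥ 19 mm ⇒ Susceptible
Ertapenem: 0.5 μg/mL is ≥ 0.5 μg/mL → R
Ceftriaxone (25 mm) in 24–26 mm — I
Imipenem 24 mm: in 23–27 mm → I
Tigecycline (13 mm) in 13–14 mm — intermediate
Trimethoprim-sulfamethoxazole (256 μg/mL) ≥ 16 μg/mL ⇒ resistant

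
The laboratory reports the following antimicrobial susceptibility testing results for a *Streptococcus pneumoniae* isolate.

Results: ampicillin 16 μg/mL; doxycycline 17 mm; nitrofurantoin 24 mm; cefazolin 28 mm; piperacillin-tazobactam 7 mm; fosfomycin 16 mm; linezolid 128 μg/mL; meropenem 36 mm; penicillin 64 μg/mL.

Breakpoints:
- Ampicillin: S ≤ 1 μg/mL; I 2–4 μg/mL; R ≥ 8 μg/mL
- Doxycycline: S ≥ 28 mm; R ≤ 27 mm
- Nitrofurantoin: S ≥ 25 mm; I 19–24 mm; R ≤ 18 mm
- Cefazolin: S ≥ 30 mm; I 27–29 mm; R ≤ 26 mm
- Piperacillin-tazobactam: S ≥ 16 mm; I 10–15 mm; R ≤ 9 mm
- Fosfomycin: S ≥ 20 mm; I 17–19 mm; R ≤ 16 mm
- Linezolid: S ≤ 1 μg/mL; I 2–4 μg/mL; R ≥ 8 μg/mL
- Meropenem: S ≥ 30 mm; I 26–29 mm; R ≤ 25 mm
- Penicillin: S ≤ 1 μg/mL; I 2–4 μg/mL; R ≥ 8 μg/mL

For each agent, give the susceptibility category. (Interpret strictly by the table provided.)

R, R, I, I, R, R, R, S, R

Ampicillin (16 μg/mL) ≥ 8 μg/mL ⇒ resistant
Doxycycline (17 mm) ≤ 27 mm ⇒ Resistant
Nitrofurantoin 24 mm: in 19–24 mm ⇒ intermediate
Cefazolin (28 mm) in 27–29 mm — Intermediate
Piperacillin-tazobactam: 7 mm is ≤ 9 mm → R
Fosfomycin (16 mm) ≤ 16 mm ⇒ resistant
Linezolid: 128 μg/mL is ≥ 8 μg/mL → resistant
Meropenem (36 mm) ≥ 30 mm ⇒ susceptible
Penicillin 64 μg/mL: ≥ 8 μg/mL → Resistant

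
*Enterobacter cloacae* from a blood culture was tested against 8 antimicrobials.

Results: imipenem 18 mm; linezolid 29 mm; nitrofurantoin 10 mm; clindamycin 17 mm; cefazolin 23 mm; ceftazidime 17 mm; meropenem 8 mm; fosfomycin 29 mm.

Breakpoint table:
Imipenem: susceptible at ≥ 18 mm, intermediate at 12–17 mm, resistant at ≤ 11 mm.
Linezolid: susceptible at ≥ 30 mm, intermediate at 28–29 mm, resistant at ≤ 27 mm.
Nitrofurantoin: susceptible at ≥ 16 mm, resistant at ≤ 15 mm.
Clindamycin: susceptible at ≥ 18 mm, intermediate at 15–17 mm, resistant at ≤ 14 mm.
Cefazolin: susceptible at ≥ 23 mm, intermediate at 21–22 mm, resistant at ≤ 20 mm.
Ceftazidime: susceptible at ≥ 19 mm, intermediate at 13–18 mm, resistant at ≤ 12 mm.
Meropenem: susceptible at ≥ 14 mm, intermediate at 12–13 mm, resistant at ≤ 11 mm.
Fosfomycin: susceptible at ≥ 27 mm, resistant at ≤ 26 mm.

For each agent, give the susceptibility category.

Imipenem (18 mm) ≥ 18 mm → Susceptible
Linezolid: 29 mm is in 28–29 mm — Intermediate
Nitrofurantoin (10 mm) ≤ 15 mm → resistant
Clindamycin (17 mm) in 15–17 mm → intermediate
Cefazolin (23 mm) ≥ 23 mm → susceptible
Ceftazidime (17 mm) in 13–18 mm → I
Meropenem (8 mm) ≤ 11 mm — R
Fosfomycin: 29 mm is ≥ 27 mm ⇒ susceptible

S, I, R, I, S, I, R, S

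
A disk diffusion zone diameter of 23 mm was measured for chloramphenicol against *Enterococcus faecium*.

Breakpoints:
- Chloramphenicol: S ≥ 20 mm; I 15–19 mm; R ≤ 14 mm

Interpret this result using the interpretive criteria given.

S

Chloramphenicol (23 mm) ≥ 20 mm — susceptible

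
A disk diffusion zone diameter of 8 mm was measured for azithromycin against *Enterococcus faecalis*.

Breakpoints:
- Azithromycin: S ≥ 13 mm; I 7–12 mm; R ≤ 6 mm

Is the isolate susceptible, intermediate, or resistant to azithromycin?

Azithromycin: 8 mm is in 7–12 mm — intermediate

I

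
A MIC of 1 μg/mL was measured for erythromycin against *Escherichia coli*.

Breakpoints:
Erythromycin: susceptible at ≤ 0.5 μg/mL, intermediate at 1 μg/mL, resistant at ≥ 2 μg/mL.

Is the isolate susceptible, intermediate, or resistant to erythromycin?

I

Erythromycin (1 μg/mL) = 1 μg/mL — I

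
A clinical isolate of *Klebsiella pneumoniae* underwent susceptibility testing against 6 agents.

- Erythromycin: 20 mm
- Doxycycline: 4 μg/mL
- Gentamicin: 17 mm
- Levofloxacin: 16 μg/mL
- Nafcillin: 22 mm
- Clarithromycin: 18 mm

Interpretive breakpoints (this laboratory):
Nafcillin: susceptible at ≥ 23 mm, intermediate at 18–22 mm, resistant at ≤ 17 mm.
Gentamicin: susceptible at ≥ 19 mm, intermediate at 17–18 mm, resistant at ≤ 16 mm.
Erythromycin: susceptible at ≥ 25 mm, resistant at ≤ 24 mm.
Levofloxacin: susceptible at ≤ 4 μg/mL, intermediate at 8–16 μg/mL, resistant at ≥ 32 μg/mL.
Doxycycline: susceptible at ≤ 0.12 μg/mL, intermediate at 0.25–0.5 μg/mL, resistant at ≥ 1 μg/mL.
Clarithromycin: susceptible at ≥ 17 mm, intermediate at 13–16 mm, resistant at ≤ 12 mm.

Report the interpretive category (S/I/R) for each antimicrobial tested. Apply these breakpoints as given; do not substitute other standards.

Erythromycin: 20 mm is ≤ 24 mm → R
Doxycycline: 4 μg/mL is ≥ 1 μg/mL — Resistant
Gentamicin 17 mm: in 17–18 mm → intermediate
Levofloxacin: 16 μg/mL is in 8–16 μg/mL — intermediate
Nafcillin (22 mm) in 18–22 mm ⇒ Intermediate
Clarithromycin (18 mm) ≥ 17 mm → Susceptible

R, R, I, I, I, S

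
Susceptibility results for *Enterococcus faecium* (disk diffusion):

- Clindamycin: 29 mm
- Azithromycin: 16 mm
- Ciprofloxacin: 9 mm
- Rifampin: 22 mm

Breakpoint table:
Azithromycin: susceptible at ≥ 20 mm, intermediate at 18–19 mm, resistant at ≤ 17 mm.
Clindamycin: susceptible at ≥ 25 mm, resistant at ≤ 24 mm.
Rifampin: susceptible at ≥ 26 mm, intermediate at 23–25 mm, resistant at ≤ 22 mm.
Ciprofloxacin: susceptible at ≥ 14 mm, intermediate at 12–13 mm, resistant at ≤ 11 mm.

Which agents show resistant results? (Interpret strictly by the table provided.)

Clindamycin: 29 mm is ≥ 25 mm → S
Azithromycin (16 mm) ≤ 17 mm — resistant
Ciprofloxacin: 9 mm is ≤ 11 mm — Resistant
Rifampin 22 mm: ≤ 22 mm → R

azithromycin, ciprofloxacin, rifampin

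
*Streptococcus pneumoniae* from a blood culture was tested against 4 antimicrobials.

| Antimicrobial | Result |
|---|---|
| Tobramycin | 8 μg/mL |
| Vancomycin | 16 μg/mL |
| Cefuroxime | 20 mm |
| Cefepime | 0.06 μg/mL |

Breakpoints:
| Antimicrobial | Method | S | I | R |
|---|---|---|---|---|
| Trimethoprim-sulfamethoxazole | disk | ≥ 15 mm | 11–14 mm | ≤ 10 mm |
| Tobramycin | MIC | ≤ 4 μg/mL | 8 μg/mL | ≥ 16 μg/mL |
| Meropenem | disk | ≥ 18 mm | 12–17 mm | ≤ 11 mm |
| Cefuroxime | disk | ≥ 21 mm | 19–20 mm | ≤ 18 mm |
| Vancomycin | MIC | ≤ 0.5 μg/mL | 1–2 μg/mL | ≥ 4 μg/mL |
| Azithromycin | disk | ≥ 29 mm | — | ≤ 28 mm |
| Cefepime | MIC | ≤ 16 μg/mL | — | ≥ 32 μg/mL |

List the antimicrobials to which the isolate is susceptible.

Tobramycin (8 μg/mL) = 8 μg/mL ⇒ intermediate
Vancomycin: 16 μg/mL is ≥ 4 μg/mL → Resistant
Cefuroxime 20 mm: in 19–20 mm → I
Cefepime (0.06 μg/mL) ≤ 16 μg/mL ⇒ S

cefepime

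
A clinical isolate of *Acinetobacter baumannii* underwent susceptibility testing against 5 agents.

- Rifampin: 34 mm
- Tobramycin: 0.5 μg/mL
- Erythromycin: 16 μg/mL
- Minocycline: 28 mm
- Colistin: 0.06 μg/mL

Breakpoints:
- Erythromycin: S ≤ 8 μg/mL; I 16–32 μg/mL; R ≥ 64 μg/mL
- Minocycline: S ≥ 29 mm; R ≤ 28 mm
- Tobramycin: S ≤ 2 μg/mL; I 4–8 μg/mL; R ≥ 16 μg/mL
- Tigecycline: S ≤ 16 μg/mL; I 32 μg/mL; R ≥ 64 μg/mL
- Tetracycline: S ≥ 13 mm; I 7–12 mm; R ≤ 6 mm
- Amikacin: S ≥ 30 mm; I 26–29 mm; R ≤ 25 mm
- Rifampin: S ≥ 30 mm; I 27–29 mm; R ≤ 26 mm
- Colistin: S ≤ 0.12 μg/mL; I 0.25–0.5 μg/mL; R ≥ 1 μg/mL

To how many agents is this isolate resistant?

Rifampin: 34 mm is ≥ 30 mm — Susceptible
Tobramycin: 0.5 μg/mL is ≤ 2 μg/mL → susceptible
Erythromycin (16 μg/mL) in 16–32 μg/mL — intermediate
Minocycline: 28 mm is ≤ 28 mm ⇒ R
Colistin (0.06 μg/mL) ≤ 0.12 μg/mL ⇒ susceptible
Resistant: 1

1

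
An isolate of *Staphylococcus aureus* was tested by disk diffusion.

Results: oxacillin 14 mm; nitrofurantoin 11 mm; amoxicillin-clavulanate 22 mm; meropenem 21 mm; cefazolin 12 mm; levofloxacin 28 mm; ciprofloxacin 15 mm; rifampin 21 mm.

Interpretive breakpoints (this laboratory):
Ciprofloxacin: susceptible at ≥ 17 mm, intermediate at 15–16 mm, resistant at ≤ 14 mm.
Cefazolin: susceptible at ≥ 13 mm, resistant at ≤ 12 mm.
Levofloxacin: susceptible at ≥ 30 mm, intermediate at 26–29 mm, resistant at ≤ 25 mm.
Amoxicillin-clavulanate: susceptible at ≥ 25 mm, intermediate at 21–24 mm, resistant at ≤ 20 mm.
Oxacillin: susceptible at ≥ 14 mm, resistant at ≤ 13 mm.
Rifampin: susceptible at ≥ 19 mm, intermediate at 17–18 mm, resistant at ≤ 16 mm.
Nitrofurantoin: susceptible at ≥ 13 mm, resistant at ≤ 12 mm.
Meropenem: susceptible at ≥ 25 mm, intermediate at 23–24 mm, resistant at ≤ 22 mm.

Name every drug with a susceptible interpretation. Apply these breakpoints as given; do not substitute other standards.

Oxacillin (14 mm) ≥ 14 mm → susceptible
Nitrofurantoin: 11 mm is ≤ 12 mm → resistant
Amoxicillin-clavulanate (22 mm) in 21–24 mm → Intermediate
Meropenem (21 mm) ≤ 22 mm ⇒ Resistant
Cefazolin 12 mm: ≤ 12 mm → Resistant
Levofloxacin (28 mm) in 26–29 mm — Intermediate
Ciprofloxacin 15 mm: in 15–16 mm → Intermediate
Rifampin 21 mm: ≥ 19 mm ⇒ susceptible

oxacillin, rifampin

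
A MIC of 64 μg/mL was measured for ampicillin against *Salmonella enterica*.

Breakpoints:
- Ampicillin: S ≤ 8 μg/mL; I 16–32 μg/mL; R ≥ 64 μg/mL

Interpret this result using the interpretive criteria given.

Ampicillin: 64 μg/mL is ≥ 64 μg/mL ⇒ resistant

R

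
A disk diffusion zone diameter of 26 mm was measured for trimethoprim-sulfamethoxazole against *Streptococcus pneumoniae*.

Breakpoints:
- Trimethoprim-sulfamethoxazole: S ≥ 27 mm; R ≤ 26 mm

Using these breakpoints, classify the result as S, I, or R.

R

Trimethoprim-sulfamethoxazole (26 mm) ≤ 26 mm — resistant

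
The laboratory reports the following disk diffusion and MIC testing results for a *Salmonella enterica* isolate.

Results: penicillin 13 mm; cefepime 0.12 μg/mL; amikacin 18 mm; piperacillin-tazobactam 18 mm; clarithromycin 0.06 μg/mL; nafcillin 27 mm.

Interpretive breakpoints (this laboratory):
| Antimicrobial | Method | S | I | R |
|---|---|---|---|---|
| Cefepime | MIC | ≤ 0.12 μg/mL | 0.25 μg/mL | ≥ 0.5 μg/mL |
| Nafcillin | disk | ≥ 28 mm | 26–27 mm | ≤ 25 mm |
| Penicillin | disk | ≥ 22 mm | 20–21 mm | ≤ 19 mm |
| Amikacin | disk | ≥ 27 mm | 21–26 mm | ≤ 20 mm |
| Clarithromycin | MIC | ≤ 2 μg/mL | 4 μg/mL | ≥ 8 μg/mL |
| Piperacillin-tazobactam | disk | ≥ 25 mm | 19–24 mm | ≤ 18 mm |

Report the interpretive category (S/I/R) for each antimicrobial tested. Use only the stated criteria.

Penicillin: 13 mm is ≤ 19 mm — R
Cefepime: 0.12 μg/mL is ≤ 0.12 μg/mL — Susceptible
Amikacin 18 mm: ≤ 20 mm → R
Piperacillin-tazobactam: 18 mm is ≤ 18 mm ⇒ resistant
Clarithromycin: 0.06 μg/mL is ≤ 2 μg/mL ⇒ S
Nafcillin 27 mm: in 26–27 mm — intermediate

R, S, R, R, S, I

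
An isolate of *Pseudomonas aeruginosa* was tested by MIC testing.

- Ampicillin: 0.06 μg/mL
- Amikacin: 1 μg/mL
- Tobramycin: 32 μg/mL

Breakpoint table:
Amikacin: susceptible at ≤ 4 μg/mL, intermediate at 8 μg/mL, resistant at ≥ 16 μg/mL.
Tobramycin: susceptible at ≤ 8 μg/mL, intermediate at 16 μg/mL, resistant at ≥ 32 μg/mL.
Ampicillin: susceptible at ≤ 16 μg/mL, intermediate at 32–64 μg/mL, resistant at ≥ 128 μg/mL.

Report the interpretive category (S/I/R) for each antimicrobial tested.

Ampicillin 0.06 μg/mL: ≤ 16 μg/mL → susceptible
Amikacin 1 μg/mL: ≤ 4 μg/mL — S
Tobramycin: 32 μg/mL is ≥ 32 μg/mL → R

S, S, R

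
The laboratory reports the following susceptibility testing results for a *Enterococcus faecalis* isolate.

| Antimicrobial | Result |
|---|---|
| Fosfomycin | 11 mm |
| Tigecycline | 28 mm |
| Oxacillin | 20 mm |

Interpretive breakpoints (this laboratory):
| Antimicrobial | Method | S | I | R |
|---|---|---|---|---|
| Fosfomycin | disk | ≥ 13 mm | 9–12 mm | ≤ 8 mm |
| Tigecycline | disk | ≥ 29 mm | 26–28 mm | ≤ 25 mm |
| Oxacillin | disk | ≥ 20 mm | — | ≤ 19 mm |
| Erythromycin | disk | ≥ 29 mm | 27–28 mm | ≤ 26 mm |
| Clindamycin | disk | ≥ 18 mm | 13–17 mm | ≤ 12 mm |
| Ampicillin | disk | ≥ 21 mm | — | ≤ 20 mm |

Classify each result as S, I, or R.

I, I, S

Fosfomycin: 11 mm is in 9–12 mm → Intermediate
Tigecycline 28 mm: in 26–28 mm → I
Oxacillin 20 mm: ≥ 20 mm → Susceptible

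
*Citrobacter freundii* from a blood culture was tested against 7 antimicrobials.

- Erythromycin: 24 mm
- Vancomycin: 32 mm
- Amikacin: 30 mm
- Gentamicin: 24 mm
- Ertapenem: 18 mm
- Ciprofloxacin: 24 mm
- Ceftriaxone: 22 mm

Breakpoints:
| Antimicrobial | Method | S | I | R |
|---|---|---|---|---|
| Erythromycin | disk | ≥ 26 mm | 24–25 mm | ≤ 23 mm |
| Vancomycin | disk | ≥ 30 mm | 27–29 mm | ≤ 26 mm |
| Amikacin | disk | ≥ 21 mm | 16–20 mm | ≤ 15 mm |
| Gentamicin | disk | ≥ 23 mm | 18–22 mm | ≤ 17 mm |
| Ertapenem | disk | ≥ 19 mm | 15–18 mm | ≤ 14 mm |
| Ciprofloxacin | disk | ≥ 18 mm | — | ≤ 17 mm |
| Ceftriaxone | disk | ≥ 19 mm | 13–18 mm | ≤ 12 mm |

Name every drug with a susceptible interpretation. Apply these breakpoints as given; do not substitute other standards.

vancomycin, amikacin, gentamicin, ciprofloxacin, ceftriaxone

Erythromycin 24 mm: in 24–25 mm → intermediate
Vancomycin 32 mm: ≥ 30 mm → susceptible
Amikacin 30 mm: ≥ 21 mm → Susceptible
Gentamicin (24 mm) ≥ 23 mm ⇒ Susceptible
Ertapenem: 18 mm is in 15–18 mm ⇒ I
Ciprofloxacin (24 mm) ≥ 18 mm — susceptible
Ceftriaxone (22 mm) ≥ 19 mm → S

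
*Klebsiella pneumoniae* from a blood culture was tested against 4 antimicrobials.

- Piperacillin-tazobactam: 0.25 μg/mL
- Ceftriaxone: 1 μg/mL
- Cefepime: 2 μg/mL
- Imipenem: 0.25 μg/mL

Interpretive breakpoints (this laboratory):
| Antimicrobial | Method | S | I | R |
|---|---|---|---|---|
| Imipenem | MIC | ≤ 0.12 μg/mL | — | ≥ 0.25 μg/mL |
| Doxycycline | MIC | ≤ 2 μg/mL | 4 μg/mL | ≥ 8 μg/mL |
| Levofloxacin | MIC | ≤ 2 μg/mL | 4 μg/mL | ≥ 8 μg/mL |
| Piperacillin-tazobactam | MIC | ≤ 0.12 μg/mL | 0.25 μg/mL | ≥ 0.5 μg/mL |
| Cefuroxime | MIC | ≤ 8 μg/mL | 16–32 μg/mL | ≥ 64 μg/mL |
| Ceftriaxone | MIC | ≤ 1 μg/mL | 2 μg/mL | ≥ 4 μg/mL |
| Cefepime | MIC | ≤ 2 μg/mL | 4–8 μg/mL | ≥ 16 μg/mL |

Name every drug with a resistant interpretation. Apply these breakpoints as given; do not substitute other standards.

imipenem

Piperacillin-tazobactam 0.25 μg/mL: = 0.25 μg/mL → Intermediate
Ceftriaxone 1 μg/mL: ≤ 1 μg/mL — S
Cefepime: 2 μg/mL is ≤ 2 μg/mL → Susceptible
Imipenem 0.25 μg/mL: ≥ 0.25 μg/mL — resistant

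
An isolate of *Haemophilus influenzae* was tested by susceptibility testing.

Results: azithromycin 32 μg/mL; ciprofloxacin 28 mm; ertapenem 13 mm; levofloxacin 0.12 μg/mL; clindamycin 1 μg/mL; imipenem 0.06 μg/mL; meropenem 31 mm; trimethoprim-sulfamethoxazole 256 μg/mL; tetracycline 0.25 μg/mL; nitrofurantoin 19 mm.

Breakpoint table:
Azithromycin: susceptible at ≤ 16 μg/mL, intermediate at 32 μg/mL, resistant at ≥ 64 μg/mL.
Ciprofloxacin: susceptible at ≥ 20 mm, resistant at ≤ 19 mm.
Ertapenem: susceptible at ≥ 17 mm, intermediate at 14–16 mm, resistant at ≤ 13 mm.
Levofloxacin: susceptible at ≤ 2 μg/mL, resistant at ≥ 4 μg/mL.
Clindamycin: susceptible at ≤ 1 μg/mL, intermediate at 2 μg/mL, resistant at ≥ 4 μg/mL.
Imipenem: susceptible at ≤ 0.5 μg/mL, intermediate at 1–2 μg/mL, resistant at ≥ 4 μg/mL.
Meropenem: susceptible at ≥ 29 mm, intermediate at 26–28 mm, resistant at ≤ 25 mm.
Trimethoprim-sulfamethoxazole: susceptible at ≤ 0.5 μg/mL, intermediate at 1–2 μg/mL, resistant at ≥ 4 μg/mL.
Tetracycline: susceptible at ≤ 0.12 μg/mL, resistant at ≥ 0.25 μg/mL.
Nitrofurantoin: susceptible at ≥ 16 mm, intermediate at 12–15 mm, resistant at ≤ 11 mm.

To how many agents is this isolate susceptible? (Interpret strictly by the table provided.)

Azithromycin 32 μg/mL: = 32 μg/mL — intermediate
Ciprofloxacin (28 mm) ≥ 20 mm → S
Ertapenem 13 mm: ≤ 13 mm ⇒ resistant
Levofloxacin 0.12 μg/mL: ≤ 2 μg/mL ⇒ susceptible
Clindamycin: 1 μg/mL is ≤ 1 μg/mL → Susceptible
Imipenem 0.06 μg/mL: ≤ 0.5 μg/mL — susceptible
Meropenem 31 mm: ≥ 29 mm — susceptible
Trimethoprim-sulfamethoxazole 256 μg/mL: ≥ 4 μg/mL ⇒ resistant
Tetracycline (0.25 μg/mL) ≥ 0.25 μg/mL — R
Nitrofurantoin: 19 mm is ≥ 16 mm — Susceptible
Susceptible: 6

6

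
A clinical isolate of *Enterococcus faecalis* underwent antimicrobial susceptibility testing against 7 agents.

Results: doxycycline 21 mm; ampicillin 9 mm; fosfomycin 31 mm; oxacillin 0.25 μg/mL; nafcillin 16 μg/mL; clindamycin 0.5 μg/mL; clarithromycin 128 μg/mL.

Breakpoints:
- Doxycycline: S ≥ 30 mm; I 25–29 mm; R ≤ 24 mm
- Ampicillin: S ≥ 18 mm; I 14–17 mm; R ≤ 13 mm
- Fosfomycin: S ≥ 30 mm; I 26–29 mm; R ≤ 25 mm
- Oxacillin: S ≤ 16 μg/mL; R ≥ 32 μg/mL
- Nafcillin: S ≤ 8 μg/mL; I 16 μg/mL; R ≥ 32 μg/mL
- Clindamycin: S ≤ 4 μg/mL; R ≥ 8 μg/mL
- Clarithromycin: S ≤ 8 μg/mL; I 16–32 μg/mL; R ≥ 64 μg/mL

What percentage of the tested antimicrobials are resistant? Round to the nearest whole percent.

43%

Doxycycline (21 mm) ≤ 24 mm ⇒ Resistant
Ampicillin: 9 mm is ≤ 13 mm ⇒ R
Fosfomycin 31 mm: ≥ 30 mm — S
Oxacillin 0.25 μg/mL: ≤ 16 μg/mL — Susceptible
Nafcillin (16 μg/mL) = 16 μg/mL — intermediate
Clindamycin 0.5 μg/mL: ≤ 4 μg/mL ⇒ susceptible
Clarithromycin 128 μg/mL: ≥ 64 μg/mL ⇒ resistant
Resistant: 3/7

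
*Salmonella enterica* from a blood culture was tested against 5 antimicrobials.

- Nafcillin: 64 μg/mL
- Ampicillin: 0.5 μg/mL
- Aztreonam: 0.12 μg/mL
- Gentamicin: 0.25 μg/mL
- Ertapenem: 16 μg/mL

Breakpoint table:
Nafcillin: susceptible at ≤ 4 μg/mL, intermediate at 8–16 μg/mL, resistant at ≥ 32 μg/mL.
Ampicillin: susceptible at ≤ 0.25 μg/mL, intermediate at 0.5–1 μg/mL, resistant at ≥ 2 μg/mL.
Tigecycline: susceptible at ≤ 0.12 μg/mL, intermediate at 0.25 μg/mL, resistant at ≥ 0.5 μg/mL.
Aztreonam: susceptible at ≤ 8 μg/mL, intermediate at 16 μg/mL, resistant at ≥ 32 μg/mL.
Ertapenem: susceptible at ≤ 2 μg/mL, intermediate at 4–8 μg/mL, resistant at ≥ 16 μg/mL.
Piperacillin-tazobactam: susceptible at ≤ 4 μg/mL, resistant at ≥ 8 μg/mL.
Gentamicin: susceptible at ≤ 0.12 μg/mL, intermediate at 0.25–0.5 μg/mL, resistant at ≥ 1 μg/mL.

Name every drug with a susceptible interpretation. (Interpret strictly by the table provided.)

Nafcillin: 64 μg/mL is ≥ 32 μg/mL → Resistant
Ampicillin: 0.5 μg/mL is in 0.5–1 μg/mL — Intermediate
Aztreonam (0.12 μg/mL) ≤ 8 μg/mL — Susceptible
Gentamicin 0.25 μg/mL: in 0.25–0.5 μg/mL → intermediate
Ertapenem (16 μg/mL) ≥ 16 μg/mL ⇒ R

aztreonam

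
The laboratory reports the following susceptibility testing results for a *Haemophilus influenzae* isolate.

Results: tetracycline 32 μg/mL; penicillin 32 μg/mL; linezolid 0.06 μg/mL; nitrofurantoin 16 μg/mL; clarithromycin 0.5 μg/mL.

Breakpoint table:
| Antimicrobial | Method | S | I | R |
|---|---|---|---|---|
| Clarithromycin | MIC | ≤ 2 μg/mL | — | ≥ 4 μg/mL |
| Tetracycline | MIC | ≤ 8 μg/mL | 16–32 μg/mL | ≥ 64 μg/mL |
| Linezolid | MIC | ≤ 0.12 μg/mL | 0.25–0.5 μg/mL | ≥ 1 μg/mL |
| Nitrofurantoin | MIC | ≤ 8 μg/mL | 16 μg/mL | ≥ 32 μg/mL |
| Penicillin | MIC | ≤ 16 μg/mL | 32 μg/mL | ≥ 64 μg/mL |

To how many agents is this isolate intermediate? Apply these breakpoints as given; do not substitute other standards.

3

Tetracycline: 32 μg/mL is in 16–32 μg/mL → Intermediate
Penicillin: 32 μg/mL is = 32 μg/mL — intermediate
Linezolid: 0.06 μg/mL is ≤ 0.12 μg/mL — Susceptible
Nitrofurantoin (16 μg/mL) = 16 μg/mL — I
Clarithromycin 0.5 μg/mL: ≤ 2 μg/mL ⇒ susceptible
Intermediate: 3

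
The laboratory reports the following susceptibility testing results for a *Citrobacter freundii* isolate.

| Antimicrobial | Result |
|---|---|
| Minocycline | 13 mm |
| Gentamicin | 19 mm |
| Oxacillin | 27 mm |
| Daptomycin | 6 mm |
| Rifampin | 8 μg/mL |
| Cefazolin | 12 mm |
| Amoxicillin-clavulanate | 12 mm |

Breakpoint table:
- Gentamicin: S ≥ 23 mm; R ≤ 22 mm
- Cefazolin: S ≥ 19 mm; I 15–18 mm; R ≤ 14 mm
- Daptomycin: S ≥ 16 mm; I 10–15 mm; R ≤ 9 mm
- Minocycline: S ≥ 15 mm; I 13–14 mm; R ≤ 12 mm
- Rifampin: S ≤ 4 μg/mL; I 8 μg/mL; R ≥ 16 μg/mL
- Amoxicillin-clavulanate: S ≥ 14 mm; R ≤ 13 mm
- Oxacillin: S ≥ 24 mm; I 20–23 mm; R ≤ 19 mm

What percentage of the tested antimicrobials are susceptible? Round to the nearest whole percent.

Minocycline 13 mm: in 13–14 mm — Intermediate
Gentamicin 19 mm: ≤ 22 mm → resistant
Oxacillin: 27 mm is ≥ 24 mm → S
Daptomycin (6 mm) ≤ 9 mm — Resistant
Rifampin (8 μg/mL) = 8 μg/mL → intermediate
Cefazolin 12 mm: ≤ 14 mm — Resistant
Amoxicillin-clavulanate: 12 mm is ≤ 13 mm → R
Susceptible: 1/7

14%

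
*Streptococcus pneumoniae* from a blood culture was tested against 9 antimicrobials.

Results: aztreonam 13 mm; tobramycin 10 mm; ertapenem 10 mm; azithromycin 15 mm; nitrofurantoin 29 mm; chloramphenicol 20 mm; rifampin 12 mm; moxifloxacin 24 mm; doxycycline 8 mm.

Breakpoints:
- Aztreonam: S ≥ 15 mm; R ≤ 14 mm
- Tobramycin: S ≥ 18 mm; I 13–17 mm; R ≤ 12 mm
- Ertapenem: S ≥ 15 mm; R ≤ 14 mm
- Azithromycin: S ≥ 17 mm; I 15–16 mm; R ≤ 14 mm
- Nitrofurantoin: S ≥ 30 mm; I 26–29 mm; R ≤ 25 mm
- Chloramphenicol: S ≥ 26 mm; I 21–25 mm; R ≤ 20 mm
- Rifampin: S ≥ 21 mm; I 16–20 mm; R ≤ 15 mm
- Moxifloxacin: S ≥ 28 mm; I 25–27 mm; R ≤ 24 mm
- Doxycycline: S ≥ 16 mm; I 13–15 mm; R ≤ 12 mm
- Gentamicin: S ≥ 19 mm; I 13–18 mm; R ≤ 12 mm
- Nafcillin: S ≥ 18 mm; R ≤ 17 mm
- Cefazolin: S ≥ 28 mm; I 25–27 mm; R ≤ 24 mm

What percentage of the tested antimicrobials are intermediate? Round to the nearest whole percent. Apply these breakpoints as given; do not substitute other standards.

22%

Aztreonam: 13 mm is ≤ 14 mm — R
Tobramycin 10 mm: ≤ 12 mm ⇒ R
Ertapenem 10 mm: ≤ 14 mm — R
Azithromycin 15 mm: in 15–16 mm → I
Nitrofurantoin (29 mm) in 26–29 mm — I
Chloramphenicol: 20 mm is ≤ 20 mm ⇒ resistant
Rifampin (12 mm) ≤ 15 mm → resistant
Moxifloxacin (24 mm) ≤ 24 mm — Resistant
Doxycycline: 8 mm is ≤ 12 mm → R
Intermediate: 2/9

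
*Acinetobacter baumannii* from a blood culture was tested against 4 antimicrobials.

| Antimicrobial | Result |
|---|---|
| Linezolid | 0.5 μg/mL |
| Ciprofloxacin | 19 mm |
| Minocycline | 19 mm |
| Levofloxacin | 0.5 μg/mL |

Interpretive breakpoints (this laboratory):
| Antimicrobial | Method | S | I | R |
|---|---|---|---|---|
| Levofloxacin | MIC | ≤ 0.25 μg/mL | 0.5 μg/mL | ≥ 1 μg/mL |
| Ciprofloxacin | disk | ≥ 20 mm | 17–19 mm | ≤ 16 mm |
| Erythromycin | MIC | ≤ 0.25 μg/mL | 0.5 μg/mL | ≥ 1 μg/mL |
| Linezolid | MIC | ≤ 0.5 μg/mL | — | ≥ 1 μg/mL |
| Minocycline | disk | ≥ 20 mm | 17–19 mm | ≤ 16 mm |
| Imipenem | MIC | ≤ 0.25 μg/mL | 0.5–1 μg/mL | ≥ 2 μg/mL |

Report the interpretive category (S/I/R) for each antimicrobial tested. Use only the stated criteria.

Linezolid 0.5 μg/mL: ≤ 0.5 μg/mL — Susceptible
Ciprofloxacin (19 mm) in 17–19 mm — intermediate
Minocycline 19 mm: in 17–19 mm — Intermediate
Levofloxacin 0.5 μg/mL: = 0.5 μg/mL → intermediate

S, I, I, I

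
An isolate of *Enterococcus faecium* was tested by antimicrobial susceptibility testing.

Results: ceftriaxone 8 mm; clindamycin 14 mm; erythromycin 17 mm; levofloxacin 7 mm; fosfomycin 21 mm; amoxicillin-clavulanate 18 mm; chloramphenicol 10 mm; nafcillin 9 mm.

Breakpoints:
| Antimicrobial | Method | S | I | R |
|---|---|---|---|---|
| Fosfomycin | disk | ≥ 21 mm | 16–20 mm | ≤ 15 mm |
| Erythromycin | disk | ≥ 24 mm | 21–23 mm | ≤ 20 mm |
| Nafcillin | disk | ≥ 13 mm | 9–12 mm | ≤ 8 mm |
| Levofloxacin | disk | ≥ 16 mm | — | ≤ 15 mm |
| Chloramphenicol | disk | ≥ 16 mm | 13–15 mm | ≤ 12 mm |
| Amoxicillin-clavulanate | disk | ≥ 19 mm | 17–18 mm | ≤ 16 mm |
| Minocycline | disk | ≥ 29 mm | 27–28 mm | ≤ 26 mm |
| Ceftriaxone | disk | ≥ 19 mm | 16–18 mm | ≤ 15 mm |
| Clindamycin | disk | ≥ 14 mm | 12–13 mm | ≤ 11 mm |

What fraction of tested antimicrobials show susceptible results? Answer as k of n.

2 of 8

Ceftriaxone: 8 mm is ≤ 15 mm → resistant
Clindamycin (14 mm) ≥ 14 mm ⇒ S
Erythromycin (17 mm) ≤ 20 mm → R
Levofloxacin: 7 mm is ≤ 15 mm — resistant
Fosfomycin: 21 mm is ≥ 21 mm ⇒ S
Amoxicillin-clavulanate (18 mm) in 17–18 mm — intermediate
Chloramphenicol: 10 mm is ≤ 12 mm → resistant
Nafcillin 9 mm: in 9–12 mm — intermediate
Susceptible: 2/8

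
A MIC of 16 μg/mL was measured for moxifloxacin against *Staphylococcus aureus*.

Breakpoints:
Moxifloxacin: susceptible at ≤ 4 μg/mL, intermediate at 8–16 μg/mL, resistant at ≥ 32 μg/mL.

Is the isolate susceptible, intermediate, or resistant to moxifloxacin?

I

Moxifloxacin (16 μg/mL) in 8–16 μg/mL — Intermediate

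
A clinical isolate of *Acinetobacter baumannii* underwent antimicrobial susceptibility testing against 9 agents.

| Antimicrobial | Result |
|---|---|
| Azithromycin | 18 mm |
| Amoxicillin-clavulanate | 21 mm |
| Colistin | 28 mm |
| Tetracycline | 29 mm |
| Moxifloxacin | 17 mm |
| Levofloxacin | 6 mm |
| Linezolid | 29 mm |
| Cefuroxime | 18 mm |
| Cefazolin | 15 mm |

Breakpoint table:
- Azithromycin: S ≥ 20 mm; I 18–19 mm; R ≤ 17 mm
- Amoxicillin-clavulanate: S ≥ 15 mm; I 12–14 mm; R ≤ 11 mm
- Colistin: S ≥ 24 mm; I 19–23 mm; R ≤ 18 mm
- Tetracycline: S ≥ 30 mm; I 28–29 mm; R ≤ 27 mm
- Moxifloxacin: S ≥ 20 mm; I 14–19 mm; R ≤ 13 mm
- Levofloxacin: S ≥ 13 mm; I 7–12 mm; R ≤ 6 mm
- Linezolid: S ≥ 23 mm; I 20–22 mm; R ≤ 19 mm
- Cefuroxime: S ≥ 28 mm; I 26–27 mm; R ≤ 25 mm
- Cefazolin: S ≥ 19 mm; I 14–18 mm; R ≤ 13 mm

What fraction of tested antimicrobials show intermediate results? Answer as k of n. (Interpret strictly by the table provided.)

Azithromycin 18 mm: in 18–19 mm — Intermediate
Amoxicillin-clavulanate (21 mm) ≥ 15 mm ⇒ S
Colistin (28 mm) ≥ 24 mm ⇒ S
Tetracycline (29 mm) in 28–29 mm — Intermediate
Moxifloxacin (17 mm) in 14–19 mm → intermediate
Levofloxacin (6 mm) ≤ 6 mm — Resistant
Linezolid 29 mm: ≥ 23 mm ⇒ S
Cefuroxime: 18 mm is ≤ 25 mm ⇒ Resistant
Cefazolin 15 mm: in 14–18 mm ⇒ intermediate
Intermediate: 4/9

4 of 9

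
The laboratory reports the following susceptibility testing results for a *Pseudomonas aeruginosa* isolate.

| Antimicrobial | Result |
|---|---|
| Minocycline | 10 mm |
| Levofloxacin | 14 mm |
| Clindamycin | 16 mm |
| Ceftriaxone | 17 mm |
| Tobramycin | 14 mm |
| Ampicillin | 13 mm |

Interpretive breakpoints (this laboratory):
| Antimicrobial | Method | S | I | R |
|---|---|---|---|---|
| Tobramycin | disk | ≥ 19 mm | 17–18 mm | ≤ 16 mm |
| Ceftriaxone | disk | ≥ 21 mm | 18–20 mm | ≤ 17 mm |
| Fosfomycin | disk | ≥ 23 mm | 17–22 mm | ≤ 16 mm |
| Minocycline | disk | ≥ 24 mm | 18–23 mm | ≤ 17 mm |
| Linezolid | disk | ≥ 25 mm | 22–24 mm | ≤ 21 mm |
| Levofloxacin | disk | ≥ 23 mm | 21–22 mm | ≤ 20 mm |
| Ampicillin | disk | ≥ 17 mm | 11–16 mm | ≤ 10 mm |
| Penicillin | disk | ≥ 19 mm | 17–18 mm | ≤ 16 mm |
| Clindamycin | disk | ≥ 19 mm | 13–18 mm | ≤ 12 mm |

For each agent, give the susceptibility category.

Minocycline (10 mm) ≤ 17 mm → R
Levofloxacin 14 mm: ≤ 20 mm → resistant
Clindamycin (16 mm) in 13–18 mm — intermediate
Ceftriaxone: 17 mm is ≤ 17 mm — resistant
Tobramycin 14 mm: ≤ 16 mm → resistant
Ampicillin 13 mm: in 11–16 mm ⇒ I

R, R, I, R, R, I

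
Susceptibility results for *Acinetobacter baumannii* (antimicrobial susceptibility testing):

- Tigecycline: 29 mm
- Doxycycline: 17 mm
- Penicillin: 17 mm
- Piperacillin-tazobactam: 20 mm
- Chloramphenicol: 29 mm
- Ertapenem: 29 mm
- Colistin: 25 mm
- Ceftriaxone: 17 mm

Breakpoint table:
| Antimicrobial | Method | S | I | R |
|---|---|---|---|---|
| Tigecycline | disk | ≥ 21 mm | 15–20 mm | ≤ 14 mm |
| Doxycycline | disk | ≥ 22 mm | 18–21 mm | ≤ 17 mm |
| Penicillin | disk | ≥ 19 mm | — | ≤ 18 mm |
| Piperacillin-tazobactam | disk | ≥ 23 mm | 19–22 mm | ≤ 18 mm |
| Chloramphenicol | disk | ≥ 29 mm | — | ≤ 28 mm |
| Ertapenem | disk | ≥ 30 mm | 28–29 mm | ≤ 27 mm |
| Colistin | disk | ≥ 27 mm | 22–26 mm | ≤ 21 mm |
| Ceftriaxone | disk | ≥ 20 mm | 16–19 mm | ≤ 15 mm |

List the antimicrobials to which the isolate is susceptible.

Tigecycline: 29 mm is ≥ 21 mm ⇒ Susceptible
Doxycycline (17 mm) ≤ 17 mm — Resistant
Penicillin 17 mm: ≤ 18 mm — Resistant
Piperacillin-tazobactam 20 mm: in 19–22 mm — I
Chloramphenicol (29 mm) ≥ 29 mm → Susceptible
Ertapenem: 29 mm is in 28–29 mm ⇒ intermediate
Colistin: 25 mm is in 22–26 mm — intermediate
Ceftriaxone (17 mm) in 16–19 mm → Intermediate

tigecycline, chloramphenicol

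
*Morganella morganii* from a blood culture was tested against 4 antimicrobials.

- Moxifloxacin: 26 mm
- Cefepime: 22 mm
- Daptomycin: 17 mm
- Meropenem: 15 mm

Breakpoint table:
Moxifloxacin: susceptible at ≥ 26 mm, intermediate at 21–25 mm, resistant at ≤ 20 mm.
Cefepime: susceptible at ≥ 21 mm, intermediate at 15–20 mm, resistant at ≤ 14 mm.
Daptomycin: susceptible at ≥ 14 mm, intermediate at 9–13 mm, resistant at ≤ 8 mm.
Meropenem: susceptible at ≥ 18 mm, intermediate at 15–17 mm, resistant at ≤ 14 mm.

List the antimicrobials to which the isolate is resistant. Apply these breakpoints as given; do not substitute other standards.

none

Moxifloxacin 26 mm: ≥ 26 mm — susceptible
Cefepime: 22 mm is ≥ 21 mm → susceptible
Daptomycin 17 mm: ≥ 14 mm ⇒ susceptible
Meropenem (15 mm) in 15–17 mm ⇒ intermediate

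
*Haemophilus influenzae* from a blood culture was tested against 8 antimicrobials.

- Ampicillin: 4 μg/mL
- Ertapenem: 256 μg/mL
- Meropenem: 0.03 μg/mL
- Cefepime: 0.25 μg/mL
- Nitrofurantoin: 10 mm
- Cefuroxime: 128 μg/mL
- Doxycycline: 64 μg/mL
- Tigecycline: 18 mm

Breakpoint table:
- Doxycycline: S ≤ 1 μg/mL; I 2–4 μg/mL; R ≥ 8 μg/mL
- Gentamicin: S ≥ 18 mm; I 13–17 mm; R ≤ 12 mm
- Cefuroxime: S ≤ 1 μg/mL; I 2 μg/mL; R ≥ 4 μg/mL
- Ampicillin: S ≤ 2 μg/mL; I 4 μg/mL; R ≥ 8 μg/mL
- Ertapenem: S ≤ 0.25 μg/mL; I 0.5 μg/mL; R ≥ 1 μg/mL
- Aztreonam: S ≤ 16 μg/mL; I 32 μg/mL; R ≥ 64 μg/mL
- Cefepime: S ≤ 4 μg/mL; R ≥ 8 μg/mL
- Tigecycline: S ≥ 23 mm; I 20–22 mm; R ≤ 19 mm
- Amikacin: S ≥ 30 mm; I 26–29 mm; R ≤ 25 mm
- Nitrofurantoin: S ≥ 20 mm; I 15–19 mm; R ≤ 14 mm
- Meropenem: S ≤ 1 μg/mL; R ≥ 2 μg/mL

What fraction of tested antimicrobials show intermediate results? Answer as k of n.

Ampicillin: 4 μg/mL is = 4 μg/mL → intermediate
Ertapenem (256 μg/mL) ≥ 1 μg/mL — Resistant
Meropenem: 0.03 μg/mL is ≤ 1 μg/mL ⇒ S
Cefepime (0.25 μg/mL) ≤ 4 μg/mL ⇒ Susceptible
Nitrofurantoin 10 mm: ≤ 14 mm ⇒ R
Cefuroxime 128 μg/mL: ≥ 4 μg/mL — Resistant
Doxycycline: 64 μg/mL is ≥ 8 μg/mL ⇒ resistant
Tigecycline: 18 mm is ≤ 19 mm ⇒ resistant
Intermediate: 1/8

1 of 8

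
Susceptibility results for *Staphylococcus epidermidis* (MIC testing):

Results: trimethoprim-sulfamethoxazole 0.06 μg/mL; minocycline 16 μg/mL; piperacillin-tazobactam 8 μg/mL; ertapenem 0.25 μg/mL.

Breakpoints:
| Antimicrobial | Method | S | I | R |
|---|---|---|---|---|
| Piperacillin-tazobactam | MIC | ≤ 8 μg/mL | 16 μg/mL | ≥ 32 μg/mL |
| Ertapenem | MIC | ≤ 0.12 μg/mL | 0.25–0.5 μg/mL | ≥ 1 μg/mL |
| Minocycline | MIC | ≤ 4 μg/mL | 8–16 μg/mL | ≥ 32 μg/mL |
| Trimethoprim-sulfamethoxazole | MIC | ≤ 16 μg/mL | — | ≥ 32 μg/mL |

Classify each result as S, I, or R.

S, I, S, I

Trimethoprim-sulfamethoxazole 0.06 μg/mL: ≤ 16 μg/mL — susceptible
Minocycline 16 μg/mL: in 8–16 μg/mL — I
Piperacillin-tazobactam: 8 μg/mL is ≤ 8 μg/mL ⇒ susceptible
Ertapenem 0.25 μg/mL: in 0.25–0.5 μg/mL → Intermediate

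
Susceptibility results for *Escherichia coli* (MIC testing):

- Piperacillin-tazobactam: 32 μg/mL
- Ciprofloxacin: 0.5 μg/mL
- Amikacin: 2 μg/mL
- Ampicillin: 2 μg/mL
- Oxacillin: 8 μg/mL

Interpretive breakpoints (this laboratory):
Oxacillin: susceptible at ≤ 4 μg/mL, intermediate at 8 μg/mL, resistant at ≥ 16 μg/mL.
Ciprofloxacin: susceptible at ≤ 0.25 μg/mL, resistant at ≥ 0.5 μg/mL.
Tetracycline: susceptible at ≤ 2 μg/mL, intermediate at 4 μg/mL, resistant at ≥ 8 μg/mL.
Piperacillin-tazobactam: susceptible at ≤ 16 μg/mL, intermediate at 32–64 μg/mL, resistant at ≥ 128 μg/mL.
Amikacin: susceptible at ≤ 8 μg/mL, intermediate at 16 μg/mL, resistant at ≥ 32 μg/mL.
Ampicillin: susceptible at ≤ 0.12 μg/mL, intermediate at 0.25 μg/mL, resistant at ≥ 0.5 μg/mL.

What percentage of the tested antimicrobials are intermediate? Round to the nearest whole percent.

Piperacillin-tazobactam: 32 μg/mL is in 32–64 μg/mL ⇒ intermediate
Ciprofloxacin: 0.5 μg/mL is ≥ 0.5 μg/mL ⇒ resistant
Amikacin 2 μg/mL: ≤ 8 μg/mL ⇒ susceptible
Ampicillin: 2 μg/mL is ≥ 0.5 μg/mL — R
Oxacillin 8 μg/mL: = 8 μg/mL — I
Intermediate: 2/5

40%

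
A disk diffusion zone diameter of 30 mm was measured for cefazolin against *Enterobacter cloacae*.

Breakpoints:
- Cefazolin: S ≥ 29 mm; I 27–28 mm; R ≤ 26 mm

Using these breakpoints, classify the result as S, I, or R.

Cefazolin (30 mm) ≥ 29 mm → Susceptible

S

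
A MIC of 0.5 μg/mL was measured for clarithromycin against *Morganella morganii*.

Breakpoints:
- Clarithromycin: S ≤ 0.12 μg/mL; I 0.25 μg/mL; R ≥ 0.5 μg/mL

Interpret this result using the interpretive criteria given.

Resistant

Clarithromycin: 0.5 μg/mL is ≥ 0.5 μg/mL — Resistant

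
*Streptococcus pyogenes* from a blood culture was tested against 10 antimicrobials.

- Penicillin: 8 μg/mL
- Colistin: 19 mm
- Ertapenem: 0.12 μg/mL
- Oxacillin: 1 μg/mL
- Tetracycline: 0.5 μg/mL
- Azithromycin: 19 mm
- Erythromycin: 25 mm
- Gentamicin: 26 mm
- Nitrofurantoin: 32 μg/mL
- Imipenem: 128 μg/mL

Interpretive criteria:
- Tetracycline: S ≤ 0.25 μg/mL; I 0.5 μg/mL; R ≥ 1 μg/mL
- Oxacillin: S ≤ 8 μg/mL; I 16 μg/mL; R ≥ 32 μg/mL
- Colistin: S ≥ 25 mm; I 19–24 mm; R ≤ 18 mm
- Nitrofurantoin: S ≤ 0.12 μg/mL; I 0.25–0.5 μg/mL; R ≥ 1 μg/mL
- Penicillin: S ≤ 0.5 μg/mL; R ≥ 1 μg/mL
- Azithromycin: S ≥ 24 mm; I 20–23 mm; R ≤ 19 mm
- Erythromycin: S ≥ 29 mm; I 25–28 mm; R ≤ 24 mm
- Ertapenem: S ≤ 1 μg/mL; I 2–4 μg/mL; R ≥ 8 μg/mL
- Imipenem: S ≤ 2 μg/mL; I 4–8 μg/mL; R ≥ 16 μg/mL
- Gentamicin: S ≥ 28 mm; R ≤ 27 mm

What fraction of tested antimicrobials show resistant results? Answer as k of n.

5 of 10

Penicillin (8 μg/mL) ≥ 1 μg/mL ⇒ resistant
Colistin 19 mm: in 19–24 mm — intermediate
Ertapenem: 0.12 μg/mL is ≤ 1 μg/mL ⇒ Susceptible
Oxacillin: 1 μg/mL is ≤ 8 μg/mL ⇒ S
Tetracycline 0.5 μg/mL: = 0.5 μg/mL ⇒ Intermediate
Azithromycin: 19 mm is ≤ 19 mm → resistant
Erythromycin 25 mm: in 25–28 mm → Intermediate
Gentamicin (26 mm) ≤ 27 mm → Resistant
Nitrofurantoin 32 μg/mL: ≥ 1 μg/mL — R
Imipenem: 128 μg/mL is ≥ 16 μg/mL → R
Resistant: 5/10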